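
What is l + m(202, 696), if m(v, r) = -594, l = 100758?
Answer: 100164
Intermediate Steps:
l + m(202, 696) = 100758 - 594 = 100164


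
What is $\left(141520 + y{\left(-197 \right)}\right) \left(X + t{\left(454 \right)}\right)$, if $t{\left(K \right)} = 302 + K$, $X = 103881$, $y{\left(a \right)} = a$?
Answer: $14787614751$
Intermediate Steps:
$\left(141520 + y{\left(-197 \right)}\right) \left(X + t{\left(454 \right)}\right) = \left(141520 - 197\right) \left(103881 + \left(302 + 454\right)\right) = 141323 \left(103881 + 756\right) = 141323 \cdot 104637 = 14787614751$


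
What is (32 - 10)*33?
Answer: 726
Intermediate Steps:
(32 - 10)*33 = 22*33 = 726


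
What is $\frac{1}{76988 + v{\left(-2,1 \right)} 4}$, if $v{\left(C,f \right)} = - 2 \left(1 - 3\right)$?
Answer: $\frac{1}{77004} \approx 1.2986 \cdot 10^{-5}$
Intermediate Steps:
$v{\left(C,f \right)} = 4$ ($v{\left(C,f \right)} = \left(-2\right) \left(-2\right) = 4$)
$\frac{1}{76988 + v{\left(-2,1 \right)} 4} = \frac{1}{76988 + 4 \cdot 4} = \frac{1}{76988 + 16} = \frac{1}{77004}$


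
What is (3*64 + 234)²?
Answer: 181476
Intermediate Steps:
(3*64 + 234)² = (192 + 234)² = 426² = 181476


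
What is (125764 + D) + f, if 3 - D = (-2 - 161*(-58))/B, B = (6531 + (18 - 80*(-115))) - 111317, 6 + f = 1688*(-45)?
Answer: 198307971/3982 ≈ 49801.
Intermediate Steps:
f = -75966 (f = -6 + 1688*(-45) = -6 - 75960 = -75966)
B = -95568 (B = (6531 + (18 + 9200)) - 111317 = (6531 + 9218) - 111317 = 15749 - 111317 = -95568)
D = 12335/3982 (D = 3 - (-2 - 161*(-58))/(-95568) = 3 - (-2 + 9338)*(-1)/95568 = 3 - 9336*(-1)/95568 = 3 - 1*(-389/3982) = 3 + 389/3982 = 12335/3982 ≈ 3.0977)
(125764 + D) + f = (125764 + 12335/3982) - 75966 = 500804583/3982 - 75966 = 198307971/3982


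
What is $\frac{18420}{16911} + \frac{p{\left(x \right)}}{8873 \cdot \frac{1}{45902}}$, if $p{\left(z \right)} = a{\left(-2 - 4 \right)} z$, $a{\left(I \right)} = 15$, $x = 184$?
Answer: $\frac{714203304460}{50017101} \approx 14279.0$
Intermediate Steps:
$p{\left(z \right)} = 15 z$
$\frac{18420}{16911} + \frac{p{\left(x \right)}}{8873 \cdot \frac{1}{45902}} = \frac{18420}{16911} + \frac{15 \cdot 184}{8873 \cdot \frac{1}{45902}} = 18420 \cdot \frac{1}{16911} + \frac{2760}{8873 \cdot \frac{1}{45902}} = \frac{6140}{5637} + \frac{2760}{\frac{8873}{45902}} = \frac{6140}{5637} + 2760 \cdot \frac{45902}{8873} = \frac{6140}{5637} + \frac{126689520}{8873} = \frac{714203304460}{50017101}$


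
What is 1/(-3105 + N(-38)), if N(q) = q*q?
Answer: -1/1661 ≈ -0.00060205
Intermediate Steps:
N(q) = q**2
1/(-3105 + N(-38)) = 1/(-3105 + (-38)**2) = 1/(-3105 + 1444) = 1/(-1661) = -1/1661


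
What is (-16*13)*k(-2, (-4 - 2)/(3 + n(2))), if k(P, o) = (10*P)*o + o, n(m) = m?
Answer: -23712/5 ≈ -4742.4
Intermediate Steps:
k(P, o) = o + 10*P*o (k(P, o) = 10*P*o + o = o + 10*P*o)
(-16*13)*k(-2, (-4 - 2)/(3 + n(2))) = (-16*13)*(((-4 - 2)/(3 + 2))*(1 + 10*(-2))) = -208*(-6/5)*(1 - 20) = -208*(-6*1/5)*(-19) = -(-1248)*(-19)/5 = -208*114/5 = -23712/5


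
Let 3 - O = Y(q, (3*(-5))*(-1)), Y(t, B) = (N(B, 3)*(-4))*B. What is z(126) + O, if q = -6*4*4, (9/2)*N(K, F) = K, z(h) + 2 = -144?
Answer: 57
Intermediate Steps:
z(h) = -146 (z(h) = -2 - 144 = -146)
N(K, F) = 2*K/9
q = -96 (q = -24*4 = -96)
Y(t, B) = -8*B**2/9 (Y(t, B) = ((2*B/9)*(-4))*B = (-8*B/9)*B = -8*B**2/9)
O = 203 (O = 3 - (-8)*((3*(-5))*(-1))**2/9 = 3 - (-8)*(-15*(-1))**2/9 = 3 - (-8)*15**2/9 = 3 - (-8)*225/9 = 3 - 1*(-200) = 3 + 200 = 203)
z(126) + O = -146 + 203 = 57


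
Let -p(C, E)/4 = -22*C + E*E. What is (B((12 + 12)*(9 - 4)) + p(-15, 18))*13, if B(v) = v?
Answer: -32448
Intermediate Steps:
p(C, E) = -4*E² + 88*C (p(C, E) = -4*(-22*C + E*E) = -4*(-22*C + E²) = -4*(E² - 22*C) = -4*E² + 88*C)
(B((12 + 12)*(9 - 4)) + p(-15, 18))*13 = ((12 + 12)*(9 - 4) + (-4*18² + 88*(-15)))*13 = (24*5 + (-4*324 - 1320))*13 = (120 + (-1296 - 1320))*13 = (120 - 2616)*13 = -2496*13 = -32448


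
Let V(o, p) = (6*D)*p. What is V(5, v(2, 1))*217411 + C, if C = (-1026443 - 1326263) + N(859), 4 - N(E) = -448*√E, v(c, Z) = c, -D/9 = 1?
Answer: -25833090 + 448*√859 ≈ -2.5820e+7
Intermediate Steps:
D = -9 (D = -9*1 = -9)
V(o, p) = -54*p (V(o, p) = (6*(-9))*p = -54*p)
N(E) = 4 + 448*√E (N(E) = 4 - (-448)*√E = 4 + 448*√E)
C = -2352702 + 448*√859 (C = (-1026443 - 1326263) + (4 + 448*√859) = -2352706 + (4 + 448*√859) = -2352702 + 448*√859 ≈ -2.3396e+6)
V(5, v(2, 1))*217411 + C = -54*2*217411 + (-2352702 + 448*√859) = -108*217411 + (-2352702 + 448*√859) = -23480388 + (-2352702 + 448*√859) = -25833090 + 448*√859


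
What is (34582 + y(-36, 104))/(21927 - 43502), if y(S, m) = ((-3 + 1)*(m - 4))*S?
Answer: -41782/21575 ≈ -1.9366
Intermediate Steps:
y(S, m) = S*(8 - 2*m) (y(S, m) = (-2*(-4 + m))*S = (8 - 2*m)*S = S*(8 - 2*m))
(34582 + y(-36, 104))/(21927 - 43502) = (34582 + 2*(-36)*(4 - 1*104))/(21927 - 43502) = (34582 + 2*(-36)*(4 - 104))/(-21575) = (34582 + 2*(-36)*(-100))*(-1/21575) = (34582 + 7200)*(-1/21575) = 41782*(-1/21575) = -41782/21575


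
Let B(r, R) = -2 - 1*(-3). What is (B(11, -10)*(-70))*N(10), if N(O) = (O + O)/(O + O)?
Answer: -70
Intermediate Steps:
N(O) = 1 (N(O) = (2*O)/((2*O)) = (2*O)*(1/(2*O)) = 1)
B(r, R) = 1 (B(r, R) = -2 + 3 = 1)
(B(11, -10)*(-70))*N(10) = (1*(-70))*1 = -70*1 = -70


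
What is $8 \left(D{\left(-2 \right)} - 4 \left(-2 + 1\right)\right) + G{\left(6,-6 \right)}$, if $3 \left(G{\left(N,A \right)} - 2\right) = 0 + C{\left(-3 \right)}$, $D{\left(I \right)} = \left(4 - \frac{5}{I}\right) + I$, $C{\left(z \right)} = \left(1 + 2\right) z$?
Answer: $67$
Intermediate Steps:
$C{\left(z \right)} = 3 z$
$D{\left(I \right)} = 4 + I - \frac{5}{I}$
$G{\left(N,A \right)} = -1$ ($G{\left(N,A \right)} = 2 + \frac{0 + 3 \left(-3\right)}{3} = 2 + \frac{0 - 9}{3} = 2 + \frac{1}{3} \left(-9\right) = 2 - 3 = -1$)
$8 \left(D{\left(-2 \right)} - 4 \left(-2 + 1\right)\right) + G{\left(6,-6 \right)} = 8 \left(\left(4 - 2 - \frac{5}{-2}\right) - 4 \left(-2 + 1\right)\right) - 1 = 8 \left(\left(4 - 2 - - \frac{5}{2}\right) - -4\right) - 1 = 8 \left(\left(4 - 2 + \frac{5}{2}\right) + 4\right) - 1 = 8 \left(\frac{9}{2} + 4\right) - 1 = 8 \cdot \frac{17}{2} - 1 = 68 - 1 = 67$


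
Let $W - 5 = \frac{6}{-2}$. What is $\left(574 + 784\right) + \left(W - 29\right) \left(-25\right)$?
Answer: $2033$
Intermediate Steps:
$W = 2$ ($W = 5 + \frac{6}{-2} = 5 + 6 \left(- \frac{1}{2}\right) = 5 - 3 = 2$)
$\left(574 + 784\right) + \left(W - 29\right) \left(-25\right) = \left(574 + 784\right) + \left(2 - 29\right) \left(-25\right) = 1358 - -675 = 1358 + 675 = 2033$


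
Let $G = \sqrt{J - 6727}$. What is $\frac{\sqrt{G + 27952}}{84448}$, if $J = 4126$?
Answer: $\frac{\sqrt{27952 + 51 i}}{84448} \approx 0.0019798 + 1.8061 \cdot 10^{-6} i$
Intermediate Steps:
$G = 51 i$ ($G = \sqrt{4126 - 6727} = \sqrt{-2601} = 51 i \approx 51.0 i$)
$\frac{\sqrt{G + 27952}}{84448} = \frac{\sqrt{51 i + 27952}}{84448} = \sqrt{27952 + 51 i} \frac{1}{84448} = \frac{\sqrt{27952 + 51 i}}{84448}$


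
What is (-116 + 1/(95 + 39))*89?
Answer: -1383327/134 ≈ -10323.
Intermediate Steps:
(-116 + 1/(95 + 39))*89 = (-116 + 1/134)*89 = -15543/134*89 = -1383327/134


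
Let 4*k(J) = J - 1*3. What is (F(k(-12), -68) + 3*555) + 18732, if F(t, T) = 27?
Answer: 20424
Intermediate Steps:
k(J) = -¾ + J/4 (k(J) = (J - 1*3)/4 = (J - 3)/4 = (-3 + J)/4 = -¾ + J/4)
(F(k(-12), -68) + 3*555) + 18732 = (27 + 3*555) + 18732 = (27 + 1665) + 18732 = 1692 + 18732 = 20424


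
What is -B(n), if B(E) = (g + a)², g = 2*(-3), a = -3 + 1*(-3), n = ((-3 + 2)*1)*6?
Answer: -144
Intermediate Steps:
n = -6 (n = -1*1*6 = -1*6 = -6)
a = -6 (a = -3 - 3 = -6)
g = -6
B(E) = 144 (B(E) = (-6 - 6)² = (-12)² = 144)
-B(n) = -1*144 = -144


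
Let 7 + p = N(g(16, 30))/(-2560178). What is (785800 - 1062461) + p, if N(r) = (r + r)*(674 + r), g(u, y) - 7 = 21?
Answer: -354159683108/1280089 ≈ -2.7667e+5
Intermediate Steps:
g(u, y) = 28 (g(u, y) = 7 + 21 = 28)
N(r) = 2*r*(674 + r) (N(r) = (2*r)*(674 + r) = 2*r*(674 + r))
p = -8980279/1280089 (p = -7 + (2*28*(674 + 28))/(-2560178) = -7 + (2*28*702)*(-1/2560178) = -7 + 39312*(-1/2560178) = -7 - 19656/1280089 = -8980279/1280089 ≈ -7.0154)
(785800 - 1062461) + p = (785800 - 1062461) - 8980279/1280089 = -276661 - 8980279/1280089 = -354159683108/1280089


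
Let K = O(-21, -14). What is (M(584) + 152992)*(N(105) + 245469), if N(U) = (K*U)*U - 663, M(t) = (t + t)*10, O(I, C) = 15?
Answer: 67545325632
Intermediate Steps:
K = 15
M(t) = 20*t (M(t) = (2*t)*10 = 20*t)
N(U) = -663 + 15*U**2 (N(U) = (15*U)*U - 663 = 15*U**2 - 663 = -663 + 15*U**2)
(M(584) + 152992)*(N(105) + 245469) = (20*584 + 152992)*((-663 + 15*105**2) + 245469) = (11680 + 152992)*((-663 + 15*11025) + 245469) = 164672*((-663 + 165375) + 245469) = 164672*(164712 + 245469) = 164672*410181 = 67545325632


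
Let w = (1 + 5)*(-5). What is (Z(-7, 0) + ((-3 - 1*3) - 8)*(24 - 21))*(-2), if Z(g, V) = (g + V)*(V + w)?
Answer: -336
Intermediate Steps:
w = -30 (w = 6*(-5) = -30)
Z(g, V) = (-30 + V)*(V + g) (Z(g, V) = (g + V)*(V - 30) = (V + g)*(-30 + V) = (-30 + V)*(V + g))
(Z(-7, 0) + ((-3 - 1*3) - 8)*(24 - 21))*(-2) = ((0**2 - 30*0 - 30*(-7) + 0*(-7)) + ((-3 - 1*3) - 8)*(24 - 21))*(-2) = ((0 + 0 + 210 + 0) + ((-3 - 3) - 8)*3)*(-2) = (210 + (-6 - 8)*3)*(-2) = (210 - 14*3)*(-2) = (210 - 42)*(-2) = 168*(-2) = -336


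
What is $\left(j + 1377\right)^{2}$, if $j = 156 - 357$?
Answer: $1382976$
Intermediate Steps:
$j = -201$
$\left(j + 1377\right)^{2} = \left(-201 + 1377\right)^{2} = 1176^{2} = 1382976$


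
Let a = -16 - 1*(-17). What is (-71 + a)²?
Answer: 4900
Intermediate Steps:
a = 1 (a = -16 + 17 = 1)
(-71 + a)² = (-71 + 1)² = (-70)² = 4900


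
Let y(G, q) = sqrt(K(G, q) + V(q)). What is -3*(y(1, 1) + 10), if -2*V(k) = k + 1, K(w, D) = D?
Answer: -30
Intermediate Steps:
V(k) = -1/2 - k/2 (V(k) = -(k + 1)/2 = -(1 + k)/2 = -1/2 - k/2)
y(G, q) = sqrt(-1/2 + q/2) (y(G, q) = sqrt(q + (-1/2 - q/2)) = sqrt(-1/2 + q/2))
-3*(y(1, 1) + 10) = -3*(sqrt(-2 + 2*1)/2 + 10) = -3*(sqrt(-2 + 2)/2 + 10) = -3*(sqrt(0)/2 + 10) = -3*((1/2)*0 + 10) = -3*(0 + 10) = -3*10 = -30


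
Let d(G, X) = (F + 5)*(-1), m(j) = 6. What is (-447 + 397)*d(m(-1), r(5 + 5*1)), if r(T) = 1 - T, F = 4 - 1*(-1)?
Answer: 500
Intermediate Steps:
F = 5 (F = 4 + 1 = 5)
d(G, X) = -10 (d(G, X) = (5 + 5)*(-1) = 10*(-1) = -10)
(-447 + 397)*d(m(-1), r(5 + 5*1)) = (-447 + 397)*(-10) = -50*(-10) = 500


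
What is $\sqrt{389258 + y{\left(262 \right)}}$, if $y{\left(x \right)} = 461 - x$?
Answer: $3 \sqrt{43273} \approx 624.06$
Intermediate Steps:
$\sqrt{389258 + y{\left(262 \right)}} = \sqrt{389258 + \left(461 - 262\right)} = \sqrt{389258 + 199} = \sqrt{389457} = 3 \sqrt{43273}$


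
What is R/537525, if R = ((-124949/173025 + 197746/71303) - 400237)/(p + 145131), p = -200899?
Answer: 1234444810252543/92457129724383341250 ≈ 1.3352e-5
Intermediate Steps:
R = 1234444810252543/172005264358650 (R = ((-124949/173025 + 197746/71303) - 400237)/(-200899 + 145131) = ((-124949*1/173025 + 197746*(1/71303)) - 400237)/(-55768) = ((-124949/173025 + 197746/71303) - 400237)*(-1/55768) = (25305763103/12337201575 - 400237)*(-1/55768) = -4937779241010172/12337201575*(-1/55768) = 1234444810252543/172005264358650 ≈ 7.1768)
R/537525 = (1234444810252543/172005264358650)/537525 = (1234444810252543/172005264358650)*(1/537525) = 1234444810252543/92457129724383341250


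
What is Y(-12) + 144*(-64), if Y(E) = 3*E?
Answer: -9252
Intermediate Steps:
Y(-12) + 144*(-64) = 3*(-12) + 144*(-64) = -36 - 9216 = -9252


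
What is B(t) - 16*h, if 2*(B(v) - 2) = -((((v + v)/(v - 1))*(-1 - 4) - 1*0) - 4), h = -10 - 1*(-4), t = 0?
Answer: 100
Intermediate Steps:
h = -6 (h = -10 + 4 = -6)
B(v) = 4 + 5*v/(-1 + v) (B(v) = 2 + (-((((v + v)/(v - 1))*(-1 - 4) - 1*0) - 4))/2 = 2 + (-((((2*v)/(-1 + v))*(-5) + 0) - 4))/2 = 2 + (-(((2*v/(-1 + v))*(-5) + 0) - 4))/2 = 2 + (-((-10*v/(-1 + v) + 0) - 4))/2 = 2 + (-(-10*v/(-1 + v) - 4))/2 = 2 + (-(-4 - 10*v/(-1 + v)))/2 = 2 + (4 + 10*v/(-1 + v))/2 = 2 + (2 + 5*v/(-1 + v)) = 4 + 5*v/(-1 + v))
B(t) - 16*h = (-4 + 9*0)/(-1 + 0) - 16*(-6) = (-4 + 0)/(-1) + 96 = -1*(-4) + 96 = 4 + 96 = 100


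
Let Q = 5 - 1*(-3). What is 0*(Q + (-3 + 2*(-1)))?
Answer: 0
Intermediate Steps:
Q = 8 (Q = 5 + 3 = 8)
0*(Q + (-3 + 2*(-1))) = 0*(8 + (-3 + 2*(-1))) = 0*(8 + (-3 - 2)) = 0*(8 - 5) = 0*3 = 0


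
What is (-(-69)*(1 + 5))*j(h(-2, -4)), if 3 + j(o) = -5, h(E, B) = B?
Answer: -3312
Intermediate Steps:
j(o) = -8 (j(o) = -3 - 5 = -8)
(-(-69)*(1 + 5))*j(h(-2, -4)) = -(-69)*(1 + 5)*(-8) = -(-69)*6*(-8) = -69*(-6)*(-8) = 414*(-8) = -3312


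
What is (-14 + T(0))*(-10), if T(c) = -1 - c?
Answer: 150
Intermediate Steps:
(-14 + T(0))*(-10) = (-14 + (-1 - 1*0))*(-10) = (-14 + (-1 + 0))*(-10) = (-14 - 1)*(-10) = -15*(-10) = 150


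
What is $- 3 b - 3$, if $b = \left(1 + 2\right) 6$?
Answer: $-57$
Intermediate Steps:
$b = 18$ ($b = 3 \cdot 6 = 18$)
$- 3 b - 3 = \left(-3\right) 18 - 3 = -54 - 3 = -57$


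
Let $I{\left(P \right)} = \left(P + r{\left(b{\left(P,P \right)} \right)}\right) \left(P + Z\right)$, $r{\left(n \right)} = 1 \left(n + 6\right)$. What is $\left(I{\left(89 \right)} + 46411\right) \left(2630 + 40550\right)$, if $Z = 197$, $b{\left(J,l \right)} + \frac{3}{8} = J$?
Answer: $4271700245$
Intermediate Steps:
$b{\left(J,l \right)} = - \frac{3}{8} + J$
$r{\left(n \right)} = 6 + n$ ($r{\left(n \right)} = 1 \left(6 + n\right) = 6 + n$)
$I{\left(P \right)} = \left(197 + P\right) \left(\frac{45}{8} + 2 P\right)$ ($I{\left(P \right)} = \left(P + \left(6 + \left(- \frac{3}{8} + P\right)\right)\right) \left(P + 197\right) = \left(P + \left(\frac{45}{8} + P\right)\right) \left(197 + P\right) = \left(\frac{45}{8} + 2 P\right) \left(197 + P\right) = \left(197 + P\right) \left(\frac{45}{8} + 2 P\right)$)
$\left(I{\left(89 \right)} + 46411\right) \left(2630 + 40550\right) = \left(\left(\frac{8865}{8} + 2 \cdot 89^{2} + \frac{3197}{8} \cdot 89\right) + 46411\right) \left(2630 + 40550\right) = \left(\left(\frac{8865}{8} + 2 \cdot 7921 + \frac{284533}{8}\right) + 46411\right) 43180 = \left(\left(\frac{8865}{8} + 15842 + \frac{284533}{8}\right) + 46411\right) 43180 = \left(\frac{210067}{4} + 46411\right) 43180 = \frac{395711}{4} \cdot 43180 = 4271700245$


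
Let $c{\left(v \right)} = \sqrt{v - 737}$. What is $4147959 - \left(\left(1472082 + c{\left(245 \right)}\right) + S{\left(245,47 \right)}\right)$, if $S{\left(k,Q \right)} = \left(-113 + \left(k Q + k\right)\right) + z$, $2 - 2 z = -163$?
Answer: $\frac{5328295}{2} - 2 i \sqrt{123} \approx 2.6641 \cdot 10^{6} - 22.181 i$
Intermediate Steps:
$z = \frac{165}{2}$ ($z = 1 - - \frac{163}{2} = 1 + \frac{163}{2} = \frac{165}{2} \approx 82.5$)
$S{\left(k,Q \right)} = - \frac{61}{2} + k + Q k$ ($S{\left(k,Q \right)} = \left(-113 + \left(k Q + k\right)\right) + \frac{165}{2} = \left(-113 + \left(Q k + k\right)\right) + \frac{165}{2} = \left(-113 + \left(k + Q k\right)\right) + \frac{165}{2} = \left(-113 + k + Q k\right) + \frac{165}{2} = - \frac{61}{2} + k + Q k$)
$c{\left(v \right)} = \sqrt{-737 + v}$
$4147959 - \left(\left(1472082 + c{\left(245 \right)}\right) + S{\left(245,47 \right)}\right) = 4147959 - \left(\left(1472082 + \sqrt{-737 + 245}\right) + \left(- \frac{61}{2} + 245 + 47 \cdot 245\right)\right) = 4147959 - \left(\left(1472082 + \sqrt{-492}\right) + \left(- \frac{61}{2} + 245 + 11515\right)\right) = 4147959 - \left(\left(1472082 + 2 i \sqrt{123}\right) + \frac{23459}{2}\right) = 4147959 - \left(\frac{2967623}{2} + 2 i \sqrt{123}\right) = \frac{5328295}{2} - 2 i \sqrt{123}$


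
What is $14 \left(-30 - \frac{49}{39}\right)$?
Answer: $- \frac{17066}{39} \approx -437.59$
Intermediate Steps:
$14 \left(-30 - \frac{49}{39}\right) = 14 \left(- \frac{1219}{39}\right) = - \frac{17066}{39}$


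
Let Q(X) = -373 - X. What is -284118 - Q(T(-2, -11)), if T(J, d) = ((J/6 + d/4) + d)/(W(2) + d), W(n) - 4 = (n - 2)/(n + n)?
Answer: -23834411/84 ≈ -2.8374e+5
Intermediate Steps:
W(n) = 4 + (-2 + n)/(2*n) (W(n) = 4 + (n - 2)/(n + n) = 4 + (-2 + n)/((2*n)) = 4 + (-2 + n)*(1/(2*n)) = 4 + (-2 + n)/(2*n))
T(J, d) = (J/6 + 5*d/4)/(4 + d) (T(J, d) = ((J/6 + d/4) + d)/((9/2 - 1/2) + d) = ((J*(⅙) + d*(¼)) + d)/((9/2 - 1*½) + d) = ((J/6 + d/4) + d)/((9/2 - ½) + d) = ((d/4 + J/6) + d)/(4 + d) = (J/6 + 5*d/4)/(4 + d))
-284118 - Q(T(-2, -11)) = -284118 - (-373 - (2*(-2) + 15*(-11))/(12*(4 - 11))) = -284118 - (-373 - (-4 - 165)/(12*(-7))) = -284118 - (-373 - (-1)*(-169)/(12*7)) = -284118 - (-373 - 1*169/84) = -284118 - (-373 - 169/84) = -284118 - 1*(-31501/84) = -284118 + 31501/84 = -23834411/84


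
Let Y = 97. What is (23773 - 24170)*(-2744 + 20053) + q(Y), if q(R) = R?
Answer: -6871576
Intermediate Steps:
(23773 - 24170)*(-2744 + 20053) + q(Y) = (23773 - 24170)*(-2744 + 20053) + 97 = -397*17309 + 97 = -6871673 + 97 = -6871576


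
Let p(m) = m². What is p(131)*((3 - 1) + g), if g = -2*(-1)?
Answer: 68644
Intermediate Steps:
g = 2
p(131)*((3 - 1) + g) = 131²*((3 - 1) + 2) = 17161*(2 + 2) = 17161*4 = 68644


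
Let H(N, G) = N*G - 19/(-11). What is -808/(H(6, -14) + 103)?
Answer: -2222/57 ≈ -38.982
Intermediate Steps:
H(N, G) = 19/11 + G*N (H(N, G) = G*N - 19*(-1/11) = G*N + 19/11 = 19/11 + G*N)
-808/(H(6, -14) + 103) = -808/((19/11 - 14*6) + 103) = -808/((19/11 - 84) + 103) = -808/(-905/11 + 103) = -808/228/11 = -808*11/228 = -2222/57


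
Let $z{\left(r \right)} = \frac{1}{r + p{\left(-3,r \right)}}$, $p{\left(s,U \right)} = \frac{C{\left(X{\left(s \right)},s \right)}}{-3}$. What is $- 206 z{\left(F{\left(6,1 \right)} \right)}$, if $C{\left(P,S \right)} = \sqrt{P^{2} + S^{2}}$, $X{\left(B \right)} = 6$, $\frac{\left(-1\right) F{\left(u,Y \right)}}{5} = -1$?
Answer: $- \frac{103}{2} - \frac{103 \sqrt{5}}{10} \approx -74.531$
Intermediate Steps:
$F{\left(u,Y \right)} = 5$ ($F{\left(u,Y \right)} = \left(-5\right) \left(-1\right) = 5$)
$p{\left(s,U \right)} = - \frac{\sqrt{36 + s^{2}}}{3}$ ($p{\left(s,U \right)} = \frac{\sqrt{6^{2} + s^{2}}}{-3} = \sqrt{36 + s^{2}} \left(- \frac{1}{3}\right) = - \frac{\sqrt{36 + s^{2}}}{3}$)
$z{\left(r \right)} = \frac{1}{r - \sqrt{5}}$ ($z{\left(r \right)} = \frac{1}{r - \frac{\sqrt{36 + \left(-3\right)^{2}}}{3}} = \frac{1}{r - \frac{\sqrt{36 + 9}}{3}} = \frac{1}{r - \frac{\sqrt{45}}{3}} = \frac{1}{r - \frac{3 \sqrt{5}}{3}} = \frac{1}{r - \sqrt{5}}$)
$- 206 z{\left(F{\left(6,1 \right)} \right)} = - \frac{206}{5 - \sqrt{5}}$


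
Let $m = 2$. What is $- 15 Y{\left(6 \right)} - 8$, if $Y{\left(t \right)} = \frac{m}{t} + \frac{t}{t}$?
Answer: $-28$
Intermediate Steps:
$Y{\left(t \right)} = 1 + \frac{2}{t}$ ($Y{\left(t \right)} = \frac{2}{t} + \frac{t}{t} = \frac{2}{t} + 1 = 1 + \frac{2}{t}$)
$- 15 Y{\left(6 \right)} - 8 = - 15 \frac{2 + 6}{6} - 8 = - 15 \cdot \frac{1}{6} \cdot 8 - 8 = \left(-15\right) \frac{4}{3} - 8 = -20 - 8 = -28$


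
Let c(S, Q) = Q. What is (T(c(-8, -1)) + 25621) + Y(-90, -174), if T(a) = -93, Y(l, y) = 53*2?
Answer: 25634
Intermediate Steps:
Y(l, y) = 106
(T(c(-8, -1)) + 25621) + Y(-90, -174) = (-93 + 25621) + 106 = 25528 + 106 = 25634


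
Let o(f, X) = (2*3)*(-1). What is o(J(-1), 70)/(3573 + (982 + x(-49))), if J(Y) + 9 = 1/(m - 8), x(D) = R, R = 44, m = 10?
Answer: -2/1533 ≈ -0.0013046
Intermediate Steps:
x(D) = 44
J(Y) = -17/2 (J(Y) = -9 + 1/(10 - 8) = -9 + 1/2 = -17/2)
o(f, X) = -6 (o(f, X) = 6*(-1) = -6)
o(J(-1), 70)/(3573 + (982 + x(-49))) = -6/(3573 + (982 + 44)) = -6/(3573 + 1026) = -6/4599 = -6*1/4599 = -2/1533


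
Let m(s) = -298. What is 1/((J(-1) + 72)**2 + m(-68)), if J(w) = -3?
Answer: 1/4463 ≈ 0.00022406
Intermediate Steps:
1/((J(-1) + 72)**2 + m(-68)) = 1/((-3 + 72)**2 - 298) = 1/(69**2 - 298) = 1/(4761 - 298) = 1/4463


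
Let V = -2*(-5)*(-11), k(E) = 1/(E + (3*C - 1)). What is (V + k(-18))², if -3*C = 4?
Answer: 6405961/529 ≈ 12110.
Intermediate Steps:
C = -4/3 (C = -⅓*4 = -4/3 ≈ -1.3333)
k(E) = 1/(-5 + E) (k(E) = 1/(E + (3*(-4/3) - 1)) = 1/(E + (-4 - 1)) = 1/(E - 5) = 1/(-5 + E))
V = -110 (V = 10*(-11) = -110)
(V + k(-18))² = (-110 + 1/(-5 - 18))² = (-110 + 1/(-23))² = (-110 - 1/23)² = (-2531/23)² = 6405961/529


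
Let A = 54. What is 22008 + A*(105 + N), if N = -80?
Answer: 23358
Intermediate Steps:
22008 + A*(105 + N) = 22008 + 54*(105 - 80) = 22008 + 54*25 = 22008 + 1350 = 23358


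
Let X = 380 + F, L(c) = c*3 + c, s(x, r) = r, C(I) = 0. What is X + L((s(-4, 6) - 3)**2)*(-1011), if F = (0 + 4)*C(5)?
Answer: -36016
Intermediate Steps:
L(c) = 4*c (L(c) = 3*c + c = 4*c)
F = 0 (F = (0 + 4)*0 = 4*0 = 0)
X = 380 (X = 380 + 0 = 380)
X + L((s(-4, 6) - 3)**2)*(-1011) = 380 + (4*(6 - 3)**2)*(-1011) = 380 + (4*3**2)*(-1011) = 380 + (4*9)*(-1011) = 380 + 36*(-1011) = 380 - 36396 = -36016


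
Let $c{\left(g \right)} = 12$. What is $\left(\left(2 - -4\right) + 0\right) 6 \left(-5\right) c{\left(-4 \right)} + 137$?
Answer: $-2023$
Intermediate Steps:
$\left(\left(2 - -4\right) + 0\right) 6 \left(-5\right) c{\left(-4 \right)} + 137 = \left(\left(2 - -4\right) + 0\right) 6 \left(-5\right) 12 + 137 = \left(\left(2 + 4\right) + 0\right) 6 \left(-5\right) 12 + 137 = \left(6 + 0\right) 6 \left(-5\right) 12 + 137 = 6 \cdot 6 \left(-5\right) 12 + 137 = 36 \left(-5\right) 12 + 137 = \left(-180\right) 12 + 137 = -2160 + 137 = -2023$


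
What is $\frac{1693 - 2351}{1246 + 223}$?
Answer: $- \frac{658}{1469} \approx -0.44792$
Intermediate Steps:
$\frac{1693 - 2351}{1246 + 223} = - \frac{658}{1469}$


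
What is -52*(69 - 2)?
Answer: -3484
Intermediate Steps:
-52*(69 - 2) = -52*67 = -3484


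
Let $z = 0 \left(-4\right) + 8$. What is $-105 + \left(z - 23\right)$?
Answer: $-120$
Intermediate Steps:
$z = 8$ ($z = 0 + 8 = 8$)
$-105 + \left(z - 23\right) = -105 + \left(8 - 23\right) = -105 - 15 = -120$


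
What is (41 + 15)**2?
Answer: 3136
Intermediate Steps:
(41 + 15)**2 = 56**2 = 3136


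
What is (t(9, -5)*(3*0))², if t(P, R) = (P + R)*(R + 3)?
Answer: 0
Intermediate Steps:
t(P, R) = (3 + R)*(P + R) (t(P, R) = (P + R)*(3 + R) = (3 + R)*(P + R))
(t(9, -5)*(3*0))² = (((-5)² + 3*9 + 3*(-5) + 9*(-5))*(3*0))² = ((25 + 27 - 15 - 45)*0)² = (-8*0)² = 0² = 0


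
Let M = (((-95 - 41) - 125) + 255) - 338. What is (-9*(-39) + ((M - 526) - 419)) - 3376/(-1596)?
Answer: -373418/399 ≈ -935.88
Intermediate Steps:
M = -344 (M = ((-136 - 125) + 255) - 338 = (-261 + 255) - 338 = -6 - 338 = -344)
(-9*(-39) + ((M - 526) - 419)) - 3376/(-1596) = (-9*(-39) + ((-344 - 526) - 419)) - 3376/(-1596) = (351 + (-870 - 419)) - 3376*(-1/1596) = (351 - 1289) + 844/399 = -938 + 844/399 = -373418/399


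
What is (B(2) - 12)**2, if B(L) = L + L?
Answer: 64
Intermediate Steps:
B(L) = 2*L
(B(2) - 12)**2 = (2*2 - 12)**2 = (4 - 12)**2 = (-8)**2 = 64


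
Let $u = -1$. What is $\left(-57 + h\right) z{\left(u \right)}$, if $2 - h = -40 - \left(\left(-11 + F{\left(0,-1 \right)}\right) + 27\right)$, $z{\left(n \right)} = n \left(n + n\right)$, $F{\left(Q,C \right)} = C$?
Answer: $0$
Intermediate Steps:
$z{\left(n \right)} = 2 n^{2}$ ($z{\left(n \right)} = n 2 n = 2 n^{2}$)
$h = 57$ ($h = 2 - \left(-40 - \left(\left(-11 - 1\right) + 27\right)\right) = 2 - \left(-40 - \left(-12 + 27\right)\right) = 2 - \left(-40 - 15\right) = 2 - -55 = 2 + 55 = 57$)
$\left(-57 + h\right) z{\left(u \right)} = \left(-57 + 57\right) 2 \left(-1\right)^{2} = 0 \cdot 2 \cdot 1 = 0 \cdot 2 = 0$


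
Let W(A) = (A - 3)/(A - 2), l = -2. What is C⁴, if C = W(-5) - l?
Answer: 234256/2401 ≈ 97.566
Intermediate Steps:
W(A) = (-3 + A)/(-2 + A)
C = 22/7 (C = (-3 - 5)/(-2 - 5) - 1*(-2) = -8/(-7) + 2 = -⅐*(-8) + 2 = 8/7 + 2 = 22/7 ≈ 3.1429)
C⁴ = (22/7)⁴ = 234256/2401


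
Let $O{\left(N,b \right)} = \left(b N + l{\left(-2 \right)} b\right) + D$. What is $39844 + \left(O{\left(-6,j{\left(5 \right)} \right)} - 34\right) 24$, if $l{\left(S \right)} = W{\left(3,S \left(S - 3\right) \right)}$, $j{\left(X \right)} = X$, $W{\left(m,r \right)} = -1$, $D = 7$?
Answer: $38356$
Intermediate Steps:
$l{\left(S \right)} = -1$
$O{\left(N,b \right)} = 7 - b + N b$ ($O{\left(N,b \right)} = \left(b N - b\right) + 7 = \left(N b - b\right) + 7 = \left(- b + N b\right) + 7 = 7 - b + N b$)
$39844 + \left(O{\left(-6,j{\left(5 \right)} \right)} - 34\right) 24 = 39844 + \left(\left(7 - 5 - 30\right) - 34\right) 24 = 39844 + \left(-28 - 34\right) 24 = 39844 - 1488 = 38356$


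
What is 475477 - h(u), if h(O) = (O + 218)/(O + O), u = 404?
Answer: 192092397/404 ≈ 4.7548e+5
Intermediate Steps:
h(O) = (218 + O)/(2*O) (h(O) = (218 + O)/((2*O)) = (218 + O)*(1/(2*O)) = (218 + O)/(2*O))
475477 - h(u) = 475477 - (218 + 404)/(2*404) = 475477 - 622/(2*404) = 475477 - 1*311/404 = 475477 - 311/404 = 192092397/404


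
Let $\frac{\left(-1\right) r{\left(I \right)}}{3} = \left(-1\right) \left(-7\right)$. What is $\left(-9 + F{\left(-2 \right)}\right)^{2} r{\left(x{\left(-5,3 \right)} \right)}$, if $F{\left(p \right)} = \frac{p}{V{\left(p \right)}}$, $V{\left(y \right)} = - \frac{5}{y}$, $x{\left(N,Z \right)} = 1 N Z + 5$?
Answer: $- \frac{50421}{25} \approx -2016.8$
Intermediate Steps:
$x{\left(N,Z \right)} = 5 + N Z$ ($x{\left(N,Z \right)} = N Z + 5 = 5 + N Z$)
$r{\left(I \right)} = -21$ ($r{\left(I \right)} = - 3 \left(\left(-1\right) \left(-7\right)\right) = \left(-3\right) 7 = -21$)
$F{\left(p \right)} = - \frac{p^{2}}{5}$ ($F{\left(p \right)} = \frac{p}{\left(-5\right) \frac{1}{p}} = p \left(- \frac{p}{5}\right) = - \frac{p^{2}}{5}$)
$\left(-9 + F{\left(-2 \right)}\right)^{2} r{\left(x{\left(-5,3 \right)} \right)} = \left(-9 - \frac{\left(-2\right)^{2}}{5}\right)^{2} \left(-21\right) = \left(-9 - \frac{4}{5}\right)^{2} \left(-21\right) = \left(- \frac{49}{5}\right)^{2} \left(-21\right) = \frac{2401}{25} \left(-21\right) = - \frac{50421}{25}$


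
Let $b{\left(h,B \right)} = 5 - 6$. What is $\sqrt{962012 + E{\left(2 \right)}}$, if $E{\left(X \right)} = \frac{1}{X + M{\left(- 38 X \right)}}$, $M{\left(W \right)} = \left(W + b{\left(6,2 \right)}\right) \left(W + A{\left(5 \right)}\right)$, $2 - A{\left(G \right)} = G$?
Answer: $\frac{\sqrt{35620634782785}}{6085} \approx 980.82$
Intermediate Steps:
$A{\left(G \right)} = 2 - G$
$b{\left(h,B \right)} = -1$ ($b{\left(h,B \right)} = 5 - 6 = -1$)
$M{\left(W \right)} = \left(-1 + W\right) \left(-3 + W\right)$ ($M{\left(W \right)} = \left(W - 1\right) \left(W + \left(2 - 5\right)\right) = \left(-1 + W\right) \left(W + \left(2 - 5\right)\right) = \left(-1 + W\right) \left(W - 3\right) = \left(-1 + W\right) \left(-3 + W\right)$)
$E{\left(X \right)} = \frac{1}{3 + 153 X + 1444 X^{2}}$ ($E{\left(X \right)} = \frac{1}{X + \left(3 + \left(- 38 X\right)^{2} - 4 \left(- 38 X\right)\right)} = \frac{1}{X + \left(3 + 1444 X^{2} + 152 X\right)} = \frac{1}{X + \left(3 + 152 X + 1444 X^{2}\right)} = \frac{1}{3 + 153 X + 1444 X^{2}}$)
$\sqrt{962012 + E{\left(2 \right)}} = \sqrt{962012 + \frac{1}{3 + 153 \cdot 2 + 1444 \cdot 2^{2}}} = \sqrt{962012 + \frac{1}{3 + 306 + 1444 \cdot 4}} = \sqrt{962012 + \frac{1}{3 + 306 + 5776}} = \sqrt{962012 + \frac{1}{6085}} = \sqrt{\frac{5853843021}{6085}} = \frac{\sqrt{35620634782785}}{6085}$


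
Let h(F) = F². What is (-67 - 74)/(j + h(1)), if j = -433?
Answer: 47/144 ≈ 0.32639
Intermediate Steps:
(-67 - 74)/(j + h(1)) = (-67 - 74)/(-433 + 1²) = -141/(-433 + 1) = -141/(-432) = -141*(-1/432) = 47/144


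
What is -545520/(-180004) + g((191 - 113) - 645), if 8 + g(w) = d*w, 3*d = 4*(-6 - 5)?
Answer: 374004688/45001 ≈ 8311.0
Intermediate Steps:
d = -44/3 (d = (4*(-6 - 5))/3 = (4*(-11))/3 = (⅓)*(-44) = -44/3 ≈ -14.667)
g(w) = -8 - 44*w/3
-545520/(-180004) + g((191 - 113) - 645) = -545520/(-180004) + (-8 - 44*((191 - 113) - 645)/3) = -545520*(-1/180004) + (-8 - 44*(78 - 645)/3) = 136380/45001 + (-8 - 44/3*(-567)) = 136380/45001 + (-8 + 8316) = 136380/45001 + 8308 = 374004688/45001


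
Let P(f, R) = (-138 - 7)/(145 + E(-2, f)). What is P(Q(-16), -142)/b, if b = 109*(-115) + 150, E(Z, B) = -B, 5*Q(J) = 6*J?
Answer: 145/2033617 ≈ 7.1301e-5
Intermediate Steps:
Q(J) = 6*J/5 (Q(J) = (6*J)/5 = 6*J/5)
P(f, R) = -145/(145 - f) (P(f, R) = (-138 - 7)/(145 - f) = -145/(145 - f))
b = -12385 (b = -12535 + 150 = -12385)
P(Q(-16), -142)/b = (145/(-145 + (6/5)*(-16)))/(-12385) = (145/(-145 - 96/5))*(-1/12385) = (145/(-821/5))*(-1/12385) = (145*(-5/821))*(-1/12385) = -725/821*(-1/12385) = 145/2033617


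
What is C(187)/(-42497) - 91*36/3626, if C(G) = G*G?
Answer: -387781/224627 ≈ -1.7263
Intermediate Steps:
C(G) = G²
C(187)/(-42497) - 91*36/3626 = 187²/(-42497) - 91*36/3626 = 34969*(-1/42497) - 3276*1/3626 = -34969/42497 - 234/259 = -387781/224627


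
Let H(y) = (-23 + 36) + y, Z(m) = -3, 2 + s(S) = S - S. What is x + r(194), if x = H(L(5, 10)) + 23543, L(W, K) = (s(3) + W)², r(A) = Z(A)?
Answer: 23562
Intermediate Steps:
s(S) = -2 (s(S) = -2 + (S - S) = -2 + 0 = -2)
r(A) = -3
L(W, K) = (-2 + W)²
H(y) = 13 + y
x = 23565 (x = (13 + (-2 + 5)²) + 23543 = (13 + 3²) + 23543 = (13 + 9) + 23543 = 22 + 23543 = 23565)
x + r(194) = 23565 - 3 = 23562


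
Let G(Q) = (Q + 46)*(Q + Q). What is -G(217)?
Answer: -114142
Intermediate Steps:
G(Q) = 2*Q*(46 + Q) (G(Q) = (46 + Q)*(2*Q) = 2*Q*(46 + Q))
-G(217) = -2*217*(46 + 217) = -2*217*263 = -1*114142 = -114142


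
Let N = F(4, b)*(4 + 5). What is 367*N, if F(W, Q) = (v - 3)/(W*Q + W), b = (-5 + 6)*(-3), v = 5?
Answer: -3303/4 ≈ -825.75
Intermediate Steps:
b = -3 (b = 1*(-3) = -3)
F(W, Q) = 2/(W + Q*W) (F(W, Q) = (5 - 3)/(W*Q + W) = 2/(Q*W + W) = 2/(W + Q*W))
N = -9/4 (N = (2/(4*(1 - 3)))*(4 + 5) = (2*(1/4)/(-2))*9 = (2*(1/4)*(-1/2))*9 = -1/4*9 = -9/4 ≈ -2.2500)
367*N = 367*(-9/4) = -3303/4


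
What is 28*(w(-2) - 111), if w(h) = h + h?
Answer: -3220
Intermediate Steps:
w(h) = 2*h
28*(w(-2) - 111) = 28*(2*(-2) - 111) = 28*(-4 - 111) = 28*(-115) = -3220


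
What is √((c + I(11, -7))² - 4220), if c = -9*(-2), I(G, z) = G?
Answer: I*√3379 ≈ 58.129*I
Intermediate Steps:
c = 18
√((c + I(11, -7))² - 4220) = √((18 + 11)² - 4220) = √(29² - 4220) = √(841 - 4220) = √(-3379) = I*√3379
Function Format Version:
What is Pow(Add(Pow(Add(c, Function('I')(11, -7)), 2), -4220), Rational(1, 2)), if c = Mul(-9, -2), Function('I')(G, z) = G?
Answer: Mul(I, Pow(3379, Rational(1, 2))) ≈ Mul(58.129, I)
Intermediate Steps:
c = 18
Pow(Add(Pow(Add(c, Function('I')(11, -7)), 2), -4220), Rational(1, 2)) = Pow(Add(Pow(Add(18, 11), 2), -4220), Rational(1, 2)) = Pow(Add(Pow(29, 2), -4220), Rational(1, 2)) = Pow(Add(841, -4220), Rational(1, 2)) = Pow(-3379, Rational(1, 2)) = Mul(I, Pow(3379, Rational(1, 2)))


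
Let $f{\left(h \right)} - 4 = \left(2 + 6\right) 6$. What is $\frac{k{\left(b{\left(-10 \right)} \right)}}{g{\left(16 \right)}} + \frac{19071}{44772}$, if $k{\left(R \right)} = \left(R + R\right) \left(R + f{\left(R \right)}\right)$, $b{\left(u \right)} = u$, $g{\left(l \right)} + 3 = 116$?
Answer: $- \frac{909063}{129724} \approx -7.0077$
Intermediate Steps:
$g{\left(l \right)} = 113$ ($g{\left(l \right)} = -3 + 116 = 113$)
$f{\left(h \right)} = 52$ ($f{\left(h \right)} = 4 + \left(2 + 6\right) 6 = 4 + 8 \cdot 6 = 4 + 48 = 52$)
$k{\left(R \right)} = 2 R \left(52 + R\right)$ ($k{\left(R \right)} = \left(R + R\right) \left(R + 52\right) = 2 R \left(52 + R\right)$)
$\frac{k{\left(b{\left(-10 \right)} \right)}}{g{\left(16 \right)}} + \frac{19071}{44772} = \frac{2 \left(-10\right) \left(52 - 10\right)}{113} + \frac{19071}{44772} = 2 \left(-10\right) 42 \cdot \frac{1}{113} + 19071 \cdot \frac{1}{44772} = \left(-840\right) \frac{1}{113} + \frac{489}{1148} = - \frac{840}{113} + \frac{489}{1148} = - \frac{909063}{129724}$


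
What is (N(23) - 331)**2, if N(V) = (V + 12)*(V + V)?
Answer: 1635841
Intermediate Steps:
N(V) = 2*V*(12 + V) (N(V) = (12 + V)*(2*V) = 2*V*(12 + V))
(N(23) - 331)**2 = (2*23*(12 + 23) - 331)**2 = (2*23*35 - 331)**2 = (1610 - 331)**2 = 1279**2 = 1635841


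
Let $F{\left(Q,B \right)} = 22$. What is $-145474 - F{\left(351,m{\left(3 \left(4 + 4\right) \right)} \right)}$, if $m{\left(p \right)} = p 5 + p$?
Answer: $-145496$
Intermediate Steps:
$m{\left(p \right)} = 6 p$ ($m{\left(p \right)} = 5 p + p = 6 p$)
$-145474 - F{\left(351,m{\left(3 \left(4 + 4\right) \right)} \right)} = -145474 - 22 = -145496$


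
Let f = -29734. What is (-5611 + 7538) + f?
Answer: -27807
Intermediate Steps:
(-5611 + 7538) + f = (-5611 + 7538) - 29734 = 1927 - 29734 = -27807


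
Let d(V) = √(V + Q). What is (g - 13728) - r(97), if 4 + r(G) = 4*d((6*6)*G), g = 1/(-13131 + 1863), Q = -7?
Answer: -154642033/11268 - 4*√3485 ≈ -13960.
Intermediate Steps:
d(V) = √(-7 + V) (d(V) = √(V - 7) = √(-7 + V))
g = -1/11268 (g = 1/(-11268) = -1/11268 ≈ -8.8747e-5)
r(G) = -4 + 4*√(-7 + 36*G) (r(G) = -4 + 4*√(-7 + (6*6)*G) = -4 + 4*√(-7 + 36*G))
(g - 13728) - r(97) = (-1/11268 - 13728) - (-4 + 4*√(-7 + 36*97)) = -154687105/11268 - (-4 + 4*√(-7 + 3492)) = -154687105/11268 - (-4 + 4*√3485) = -154687105/11268 + (4 - 4*√3485) = -154642033/11268 - 4*√3485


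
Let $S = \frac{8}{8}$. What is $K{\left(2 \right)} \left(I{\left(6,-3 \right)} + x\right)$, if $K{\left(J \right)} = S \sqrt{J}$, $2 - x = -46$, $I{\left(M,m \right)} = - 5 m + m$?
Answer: $60 \sqrt{2} \approx 84.853$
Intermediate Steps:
$I{\left(M,m \right)} = - 4 m$
$S = 1$ ($S = 8 \cdot \frac{1}{8} = 1$)
$x = 48$ ($x = 2 - -46 = 2 + 46 = 48$)
$K{\left(J \right)} = \sqrt{J}$ ($K{\left(J \right)} = 1 \sqrt{J} = \sqrt{J}$)
$K{\left(2 \right)} \left(I{\left(6,-3 \right)} + x\right) = \sqrt{2} \left(\left(-4\right) \left(-3\right) + 48\right) = \sqrt{2} \left(12 + 48\right) = \sqrt{2} \cdot 60 = 60 \sqrt{2}$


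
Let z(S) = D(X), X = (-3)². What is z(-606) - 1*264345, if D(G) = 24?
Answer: -264321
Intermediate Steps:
X = 9
z(S) = 24
z(-606) - 1*264345 = 24 - 1*264345 = 24 - 264345 = -264321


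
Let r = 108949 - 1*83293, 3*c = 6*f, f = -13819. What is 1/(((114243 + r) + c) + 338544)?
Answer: 1/450805 ≈ 2.2183e-6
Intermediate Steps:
c = -27638 (c = (6*(-13819))/3 = (1/3)*(-82914) = -27638)
r = 25656 (r = 108949 - 83293 = 25656)
1/(((114243 + r) + c) + 338544) = 1/(((114243 + 25656) - 27638) + 338544) = 1/((139899 - 27638) + 338544) = 1/(112261 + 338544) = 1/450805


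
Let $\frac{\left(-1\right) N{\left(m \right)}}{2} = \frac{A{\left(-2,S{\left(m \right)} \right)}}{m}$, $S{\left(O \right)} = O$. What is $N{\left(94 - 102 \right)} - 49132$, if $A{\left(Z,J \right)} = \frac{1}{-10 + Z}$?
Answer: $- \frac{2358337}{48} \approx -49132.0$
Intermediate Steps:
$N{\left(m \right)} = \frac{1}{6 m}$ ($N{\left(m \right)} = - 2 \frac{1}{\left(-10 - 2\right) m} = - 2 \frac{1}{\left(-12\right) m} = - 2 \left(- \frac{1}{12 m}\right) = \frac{1}{6 m}$)
$N{\left(94 - 102 \right)} - 49132 = \frac{1}{6 \left(94 - 102\right)} - 49132 = \frac{1}{6 \left(-8\right)} - 49132 = \frac{1}{6} \left(- \frac{1}{8}\right) - 49132 = - \frac{1}{48} - 49132 = - \frac{2358337}{48}$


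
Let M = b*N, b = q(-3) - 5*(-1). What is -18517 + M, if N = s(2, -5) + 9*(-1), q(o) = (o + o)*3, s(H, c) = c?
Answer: -18335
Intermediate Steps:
q(o) = 6*o (q(o) = (2*o)*3 = 6*o)
b = -13 (b = 6*(-3) - 5*(-1) = -18 + 5 = -13)
N = -14 (N = -5 + 9*(-1) = -5 - 9 = -14)
M = 182 (M = -13*(-14) = 182)
-18517 + M = -18517 + 182 = -18335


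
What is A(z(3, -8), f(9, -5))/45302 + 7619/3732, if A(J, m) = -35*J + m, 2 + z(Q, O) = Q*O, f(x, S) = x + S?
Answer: 174283493/84533532 ≈ 2.0617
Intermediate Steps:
f(x, S) = S + x
z(Q, O) = -2 + O*Q (z(Q, O) = -2 + Q*O = -2 + O*Q)
A(J, m) = m - 35*J
A(z(3, -8), f(9, -5))/45302 + 7619/3732 = ((-5 + 9) - 35*(-2 - 8*3))/45302 + 7619/3732 = (4 - 35*(-2 - 24))*(1/45302) + 7619*(1/3732) = (4 - 35*(-26))*(1/45302) + 7619/3732 = (4 + 910)*(1/45302) + 7619/3732 = 914*(1/45302) + 7619/3732 = 457/22651 + 7619/3732 = 174283493/84533532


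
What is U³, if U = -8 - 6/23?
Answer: -6859000/12167 ≈ -563.74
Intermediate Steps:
U = -190/23 (U = -8 - 6*1/23 = -8 - 6/23 = -190/23 ≈ -8.2609)
U³ = (-190/23)³ = -6859000/12167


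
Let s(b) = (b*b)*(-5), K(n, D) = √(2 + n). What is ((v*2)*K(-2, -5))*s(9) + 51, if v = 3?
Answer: 51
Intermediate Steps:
s(b) = -5*b² (s(b) = b²*(-5) = -5*b²)
((v*2)*K(-2, -5))*s(9) + 51 = ((3*2)*√(2 - 2))*(-5*9²) + 51 = (6*√0)*(-5*81) + 51 = (6*0)*(-405) + 51 = 0*(-405) + 51 = 0 + 51 = 51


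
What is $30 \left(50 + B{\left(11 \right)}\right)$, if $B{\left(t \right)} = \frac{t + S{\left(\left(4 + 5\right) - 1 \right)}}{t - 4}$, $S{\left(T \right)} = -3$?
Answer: $\frac{10740}{7} \approx 1534.3$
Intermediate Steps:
$B{\left(t \right)} = \frac{-3 + t}{-4 + t}$ ($B{\left(t \right)} = \frac{t - 3}{t - 4} = \frac{-3 + t}{-4 + t}$)
$30 \left(50 + B{\left(11 \right)}\right) = 30 \left(50 + \frac{-3 + 11}{-4 + 11}\right) = 30 \left(50 + \frac{1}{7} \cdot 8\right) = 30 \left(50 + \frac{8}{7}\right) = 30 \cdot \frac{358}{7} = \frac{10740}{7}$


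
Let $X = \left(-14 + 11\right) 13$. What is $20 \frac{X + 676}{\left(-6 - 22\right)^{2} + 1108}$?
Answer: $\frac{3185}{473} \approx 6.7336$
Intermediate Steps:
$X = -39$ ($X = \left(-3\right) 13 = -39$)
$20 \frac{X + 676}{\left(-6 - 22\right)^{2} + 1108} = 20 \frac{-39 + 676}{\left(-6 - 22\right)^{2} + 1108} = 20 \frac{637}{\left(-28\right)^{2} + 1108} = 20 \frac{637}{784 + 1108} = 20 \cdot \frac{637}{1892} = \frac{3185}{473}$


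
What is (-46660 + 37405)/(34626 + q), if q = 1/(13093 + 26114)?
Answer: -362860785/1357581583 ≈ -0.26728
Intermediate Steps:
q = 1/39207 ≈ 2.5506e-5
(-46660 + 37405)/(34626 + q) = (-46660 + 37405)/(34626 + 1/39207) = -9255/1357581583/39207 = -9255*39207/1357581583 = -362860785/1357581583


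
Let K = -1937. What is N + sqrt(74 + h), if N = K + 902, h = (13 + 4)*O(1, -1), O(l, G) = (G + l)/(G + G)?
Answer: -1035 + sqrt(74) ≈ -1026.4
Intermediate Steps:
O(l, G) = (G + l)/(2*G) (O(l, G) = (G + l)/((2*G)) = (G + l)*(1/(2*G)) = (G + l)/(2*G))
h = 0 (h = (13 + 4)*((1/2)*(-1 + 1)/(-1)) = 17*((1/2)*(-1)*0) = 17*0 = 0)
N = -1035 (N = -1937 + 902 = -1035)
N + sqrt(74 + h) = -1035 + sqrt(74 + 0) = -1035 + sqrt(74)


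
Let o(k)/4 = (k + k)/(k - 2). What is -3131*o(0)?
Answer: 0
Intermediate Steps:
o(k) = 8*k/(-2 + k) (o(k) = 4*((k + k)/(k - 2)) = 4*((2*k)/(-2 + k)) = 4*(2*k/(-2 + k)) = 8*k/(-2 + k))
-3131*o(0) = -25048*0/(-2 + 0) = -25048*0/(-2) = -25048*0*(-1)/2 = -3131*0 = 0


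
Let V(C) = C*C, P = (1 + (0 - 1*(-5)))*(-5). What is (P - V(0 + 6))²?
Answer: 4356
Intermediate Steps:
P = -30 (P = (1 + (0 + 5))*(-5) = (1 + 5)*(-5) = 6*(-5) = -30)
V(C) = C²
(P - V(0 + 6))² = (-30 - (0 + 6)²)² = (-30 - 1*6²)² = (-30 - 1*36)² = (-30 - 36)² = (-66)² = 4356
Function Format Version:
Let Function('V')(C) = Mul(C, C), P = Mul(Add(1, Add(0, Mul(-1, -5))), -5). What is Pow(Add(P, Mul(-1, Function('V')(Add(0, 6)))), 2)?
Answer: 4356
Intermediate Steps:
P = -30 (P = Mul(Add(1, Add(0, 5)), -5) = Mul(Add(1, 5), -5) = Mul(6, -5) = -30)
Function('V')(C) = Pow(C, 2)
Pow(Add(P, Mul(-1, Function('V')(Add(0, 6)))), 2) = Pow(Add(-30, Mul(-1, Pow(Add(0, 6), 2))), 2) = Pow(Add(-30, Mul(-1, Pow(6, 2))), 2) = Pow(Add(-30, Mul(-1, 36)), 2) = Pow(Add(-30, -36), 2) = Pow(-66, 2) = 4356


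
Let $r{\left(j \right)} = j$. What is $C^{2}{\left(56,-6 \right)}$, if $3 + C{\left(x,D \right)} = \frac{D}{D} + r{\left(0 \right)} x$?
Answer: $4$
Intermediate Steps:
$C{\left(x,D \right)} = -2$ ($C{\left(x,D \right)} = -3 + \left(\frac{D}{D} + 0 x\right) = -3 + \left(1 + 0\right) = -3 + 1 = -2$)
$C^{2}{\left(56,-6 \right)} = \left(-2\right)^{2} = 4$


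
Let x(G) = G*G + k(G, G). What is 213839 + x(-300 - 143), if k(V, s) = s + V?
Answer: 409202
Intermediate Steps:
k(V, s) = V + s
x(G) = G² + 2*G (x(G) = G*G + (G + G) = G² + 2*G)
213839 + x(-300 - 143) = 213839 + (-300 - 143)*(2 + (-300 - 143)) = 213839 - 443*(2 - 443) = 213839 - 443*(-441) = 213839 + 195363 = 409202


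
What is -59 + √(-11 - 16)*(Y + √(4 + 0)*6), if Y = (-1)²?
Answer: -59 + 39*I*√3 ≈ -59.0 + 67.55*I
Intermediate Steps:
Y = 1
-59 + √(-11 - 16)*(Y + √(4 + 0)*6) = -59 + √(-11 - 16)*(1 + √(4 + 0)*6) = -59 + √(-27)*(1 + √4*6) = -59 + (3*I*√3)*(1 + 2*6) = -59 + (3*I*√3)*(1 + 12) = -59 + (3*I*√3)*13 = -59 + 39*I*√3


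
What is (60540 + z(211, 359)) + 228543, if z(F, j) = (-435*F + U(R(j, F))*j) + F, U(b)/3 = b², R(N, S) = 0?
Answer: 197509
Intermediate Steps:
U(b) = 3*b²
z(F, j) = -434*F (z(F, j) = (-435*F + (3*0²)*j) + F = (-435*F + (3*0)*j) + F = (-435*F + 0*j) + F = (-435*F + 0) + F = -435*F + F = -434*F)
(60540 + z(211, 359)) + 228543 = (60540 - 434*211) + 228543 = (60540 - 91574) + 228543 = -31034 + 228543 = 197509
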